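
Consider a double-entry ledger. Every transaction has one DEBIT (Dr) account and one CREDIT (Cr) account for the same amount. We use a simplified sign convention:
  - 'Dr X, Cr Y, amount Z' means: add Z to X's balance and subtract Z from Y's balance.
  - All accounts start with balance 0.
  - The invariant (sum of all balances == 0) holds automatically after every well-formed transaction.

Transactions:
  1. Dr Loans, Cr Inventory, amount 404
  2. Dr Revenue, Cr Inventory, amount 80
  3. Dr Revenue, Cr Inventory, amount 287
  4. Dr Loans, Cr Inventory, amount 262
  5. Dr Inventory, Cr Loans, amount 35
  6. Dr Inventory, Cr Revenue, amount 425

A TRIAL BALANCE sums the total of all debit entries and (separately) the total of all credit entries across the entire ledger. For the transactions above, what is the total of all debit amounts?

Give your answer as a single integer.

Answer: 1493

Derivation:
Txn 1: debit+=404
Txn 2: debit+=80
Txn 3: debit+=287
Txn 4: debit+=262
Txn 5: debit+=35
Txn 6: debit+=425
Total debits = 1493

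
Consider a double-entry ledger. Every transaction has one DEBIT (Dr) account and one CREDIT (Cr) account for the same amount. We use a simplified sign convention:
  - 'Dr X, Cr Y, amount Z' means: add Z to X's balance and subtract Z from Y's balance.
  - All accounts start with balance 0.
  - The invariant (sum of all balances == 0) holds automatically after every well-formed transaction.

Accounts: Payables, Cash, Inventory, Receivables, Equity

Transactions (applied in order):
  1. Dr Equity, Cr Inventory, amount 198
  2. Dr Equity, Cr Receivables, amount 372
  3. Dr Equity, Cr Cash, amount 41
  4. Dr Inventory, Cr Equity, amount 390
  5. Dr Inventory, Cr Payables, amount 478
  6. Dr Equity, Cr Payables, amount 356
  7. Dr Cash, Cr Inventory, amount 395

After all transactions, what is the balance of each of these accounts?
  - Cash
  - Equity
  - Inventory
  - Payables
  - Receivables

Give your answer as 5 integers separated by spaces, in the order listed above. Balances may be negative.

Answer: 354 577 275 -834 -372

Derivation:
After txn 1 (Dr Equity, Cr Inventory, amount 198): Equity=198 Inventory=-198
After txn 2 (Dr Equity, Cr Receivables, amount 372): Equity=570 Inventory=-198 Receivables=-372
After txn 3 (Dr Equity, Cr Cash, amount 41): Cash=-41 Equity=611 Inventory=-198 Receivables=-372
After txn 4 (Dr Inventory, Cr Equity, amount 390): Cash=-41 Equity=221 Inventory=192 Receivables=-372
After txn 5 (Dr Inventory, Cr Payables, amount 478): Cash=-41 Equity=221 Inventory=670 Payables=-478 Receivables=-372
After txn 6 (Dr Equity, Cr Payables, amount 356): Cash=-41 Equity=577 Inventory=670 Payables=-834 Receivables=-372
After txn 7 (Dr Cash, Cr Inventory, amount 395): Cash=354 Equity=577 Inventory=275 Payables=-834 Receivables=-372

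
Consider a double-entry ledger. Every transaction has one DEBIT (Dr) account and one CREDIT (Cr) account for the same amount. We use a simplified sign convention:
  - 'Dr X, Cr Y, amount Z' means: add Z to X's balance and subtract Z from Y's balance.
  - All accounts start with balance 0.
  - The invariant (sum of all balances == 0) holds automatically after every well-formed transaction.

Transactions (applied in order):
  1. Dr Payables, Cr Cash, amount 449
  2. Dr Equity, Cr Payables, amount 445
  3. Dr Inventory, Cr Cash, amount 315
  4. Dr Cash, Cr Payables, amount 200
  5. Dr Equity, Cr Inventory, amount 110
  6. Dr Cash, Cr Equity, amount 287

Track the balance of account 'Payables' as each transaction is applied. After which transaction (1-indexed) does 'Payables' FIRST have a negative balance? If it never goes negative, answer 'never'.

After txn 1: Payables=449
After txn 2: Payables=4
After txn 3: Payables=4
After txn 4: Payables=-196

Answer: 4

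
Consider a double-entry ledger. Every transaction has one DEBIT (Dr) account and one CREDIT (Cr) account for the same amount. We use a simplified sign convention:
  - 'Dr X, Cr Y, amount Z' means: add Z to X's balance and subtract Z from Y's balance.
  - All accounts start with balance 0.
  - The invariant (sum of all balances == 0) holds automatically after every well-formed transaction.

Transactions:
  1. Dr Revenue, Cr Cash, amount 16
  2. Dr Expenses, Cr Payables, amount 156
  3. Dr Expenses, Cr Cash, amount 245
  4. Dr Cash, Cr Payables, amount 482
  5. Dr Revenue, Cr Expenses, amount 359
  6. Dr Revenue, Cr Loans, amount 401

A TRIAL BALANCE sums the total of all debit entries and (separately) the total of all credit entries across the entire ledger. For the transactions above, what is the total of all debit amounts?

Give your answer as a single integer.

Answer: 1659

Derivation:
Txn 1: debit+=16
Txn 2: debit+=156
Txn 3: debit+=245
Txn 4: debit+=482
Txn 5: debit+=359
Txn 6: debit+=401
Total debits = 1659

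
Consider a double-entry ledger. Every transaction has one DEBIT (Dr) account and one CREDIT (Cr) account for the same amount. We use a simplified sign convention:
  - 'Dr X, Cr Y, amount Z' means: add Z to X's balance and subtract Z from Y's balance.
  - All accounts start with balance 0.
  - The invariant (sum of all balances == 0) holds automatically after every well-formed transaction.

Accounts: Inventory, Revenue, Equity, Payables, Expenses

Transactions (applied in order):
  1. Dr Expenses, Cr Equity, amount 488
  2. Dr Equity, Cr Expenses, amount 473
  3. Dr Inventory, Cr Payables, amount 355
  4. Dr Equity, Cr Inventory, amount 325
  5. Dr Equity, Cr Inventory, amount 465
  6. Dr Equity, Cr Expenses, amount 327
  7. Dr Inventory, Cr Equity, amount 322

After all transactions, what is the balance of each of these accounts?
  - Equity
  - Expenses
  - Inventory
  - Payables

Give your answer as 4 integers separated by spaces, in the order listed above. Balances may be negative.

Answer: 780 -312 -113 -355

Derivation:
After txn 1 (Dr Expenses, Cr Equity, amount 488): Equity=-488 Expenses=488
After txn 2 (Dr Equity, Cr Expenses, amount 473): Equity=-15 Expenses=15
After txn 3 (Dr Inventory, Cr Payables, amount 355): Equity=-15 Expenses=15 Inventory=355 Payables=-355
After txn 4 (Dr Equity, Cr Inventory, amount 325): Equity=310 Expenses=15 Inventory=30 Payables=-355
After txn 5 (Dr Equity, Cr Inventory, amount 465): Equity=775 Expenses=15 Inventory=-435 Payables=-355
After txn 6 (Dr Equity, Cr Expenses, amount 327): Equity=1102 Expenses=-312 Inventory=-435 Payables=-355
After txn 7 (Dr Inventory, Cr Equity, amount 322): Equity=780 Expenses=-312 Inventory=-113 Payables=-355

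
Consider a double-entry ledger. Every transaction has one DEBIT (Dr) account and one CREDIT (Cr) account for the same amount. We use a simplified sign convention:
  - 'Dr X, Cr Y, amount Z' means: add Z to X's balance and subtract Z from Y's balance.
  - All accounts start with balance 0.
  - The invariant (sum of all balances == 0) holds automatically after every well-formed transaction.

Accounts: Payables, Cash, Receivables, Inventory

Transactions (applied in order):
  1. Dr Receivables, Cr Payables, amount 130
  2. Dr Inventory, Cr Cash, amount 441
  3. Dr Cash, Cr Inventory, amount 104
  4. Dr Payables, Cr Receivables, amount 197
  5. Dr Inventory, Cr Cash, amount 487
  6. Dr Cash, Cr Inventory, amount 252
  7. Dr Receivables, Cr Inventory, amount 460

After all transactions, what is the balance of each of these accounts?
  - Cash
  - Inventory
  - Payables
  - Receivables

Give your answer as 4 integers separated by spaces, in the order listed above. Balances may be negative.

After txn 1 (Dr Receivables, Cr Payables, amount 130): Payables=-130 Receivables=130
After txn 2 (Dr Inventory, Cr Cash, amount 441): Cash=-441 Inventory=441 Payables=-130 Receivables=130
After txn 3 (Dr Cash, Cr Inventory, amount 104): Cash=-337 Inventory=337 Payables=-130 Receivables=130
After txn 4 (Dr Payables, Cr Receivables, amount 197): Cash=-337 Inventory=337 Payables=67 Receivables=-67
After txn 5 (Dr Inventory, Cr Cash, amount 487): Cash=-824 Inventory=824 Payables=67 Receivables=-67
After txn 6 (Dr Cash, Cr Inventory, amount 252): Cash=-572 Inventory=572 Payables=67 Receivables=-67
After txn 7 (Dr Receivables, Cr Inventory, amount 460): Cash=-572 Inventory=112 Payables=67 Receivables=393

Answer: -572 112 67 393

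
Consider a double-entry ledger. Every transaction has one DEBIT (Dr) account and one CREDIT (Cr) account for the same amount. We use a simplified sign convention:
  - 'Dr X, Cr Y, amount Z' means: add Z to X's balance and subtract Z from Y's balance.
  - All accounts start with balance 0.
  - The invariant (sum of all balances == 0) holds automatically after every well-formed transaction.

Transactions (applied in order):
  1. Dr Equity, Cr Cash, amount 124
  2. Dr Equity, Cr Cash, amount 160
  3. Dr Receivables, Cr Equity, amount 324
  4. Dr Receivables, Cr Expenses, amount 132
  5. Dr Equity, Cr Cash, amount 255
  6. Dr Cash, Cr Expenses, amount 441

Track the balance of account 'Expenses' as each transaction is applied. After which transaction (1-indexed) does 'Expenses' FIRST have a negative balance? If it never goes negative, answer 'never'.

After txn 1: Expenses=0
After txn 2: Expenses=0
After txn 3: Expenses=0
After txn 4: Expenses=-132

Answer: 4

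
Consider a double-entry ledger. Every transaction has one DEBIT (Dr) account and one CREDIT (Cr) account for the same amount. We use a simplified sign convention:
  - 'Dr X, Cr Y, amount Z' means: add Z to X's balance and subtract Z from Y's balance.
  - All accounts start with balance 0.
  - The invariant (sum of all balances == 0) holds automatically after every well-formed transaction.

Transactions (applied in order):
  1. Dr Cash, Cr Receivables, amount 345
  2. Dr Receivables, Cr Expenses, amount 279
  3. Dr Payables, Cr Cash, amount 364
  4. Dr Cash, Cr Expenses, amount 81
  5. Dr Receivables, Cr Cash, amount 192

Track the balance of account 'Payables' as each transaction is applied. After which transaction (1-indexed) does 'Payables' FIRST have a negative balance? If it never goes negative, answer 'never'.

Answer: never

Derivation:
After txn 1: Payables=0
After txn 2: Payables=0
After txn 3: Payables=364
After txn 4: Payables=364
After txn 5: Payables=364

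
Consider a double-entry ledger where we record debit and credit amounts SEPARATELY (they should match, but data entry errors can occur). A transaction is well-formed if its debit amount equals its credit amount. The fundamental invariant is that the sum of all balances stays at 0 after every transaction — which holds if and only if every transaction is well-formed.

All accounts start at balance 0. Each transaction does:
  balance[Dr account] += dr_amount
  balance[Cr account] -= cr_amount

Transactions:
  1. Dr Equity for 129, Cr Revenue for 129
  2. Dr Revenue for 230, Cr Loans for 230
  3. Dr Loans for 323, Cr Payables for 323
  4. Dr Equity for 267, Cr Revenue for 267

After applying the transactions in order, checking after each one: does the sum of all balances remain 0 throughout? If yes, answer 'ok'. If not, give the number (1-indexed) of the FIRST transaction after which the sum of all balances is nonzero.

Answer: ok

Derivation:
After txn 1: dr=129 cr=129 sum_balances=0
After txn 2: dr=230 cr=230 sum_balances=0
After txn 3: dr=323 cr=323 sum_balances=0
After txn 4: dr=267 cr=267 sum_balances=0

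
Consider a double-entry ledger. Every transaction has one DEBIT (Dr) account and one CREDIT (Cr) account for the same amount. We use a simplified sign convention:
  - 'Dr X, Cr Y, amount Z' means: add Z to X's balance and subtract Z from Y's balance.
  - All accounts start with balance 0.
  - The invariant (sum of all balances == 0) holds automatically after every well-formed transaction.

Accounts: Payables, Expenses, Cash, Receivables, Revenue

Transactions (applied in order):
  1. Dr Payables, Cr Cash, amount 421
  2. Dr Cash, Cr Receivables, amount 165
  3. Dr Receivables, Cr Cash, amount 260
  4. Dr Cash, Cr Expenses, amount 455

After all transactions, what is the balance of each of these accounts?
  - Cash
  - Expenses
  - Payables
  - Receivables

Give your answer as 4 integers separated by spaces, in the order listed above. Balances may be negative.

After txn 1 (Dr Payables, Cr Cash, amount 421): Cash=-421 Payables=421
After txn 2 (Dr Cash, Cr Receivables, amount 165): Cash=-256 Payables=421 Receivables=-165
After txn 3 (Dr Receivables, Cr Cash, amount 260): Cash=-516 Payables=421 Receivables=95
After txn 4 (Dr Cash, Cr Expenses, amount 455): Cash=-61 Expenses=-455 Payables=421 Receivables=95

Answer: -61 -455 421 95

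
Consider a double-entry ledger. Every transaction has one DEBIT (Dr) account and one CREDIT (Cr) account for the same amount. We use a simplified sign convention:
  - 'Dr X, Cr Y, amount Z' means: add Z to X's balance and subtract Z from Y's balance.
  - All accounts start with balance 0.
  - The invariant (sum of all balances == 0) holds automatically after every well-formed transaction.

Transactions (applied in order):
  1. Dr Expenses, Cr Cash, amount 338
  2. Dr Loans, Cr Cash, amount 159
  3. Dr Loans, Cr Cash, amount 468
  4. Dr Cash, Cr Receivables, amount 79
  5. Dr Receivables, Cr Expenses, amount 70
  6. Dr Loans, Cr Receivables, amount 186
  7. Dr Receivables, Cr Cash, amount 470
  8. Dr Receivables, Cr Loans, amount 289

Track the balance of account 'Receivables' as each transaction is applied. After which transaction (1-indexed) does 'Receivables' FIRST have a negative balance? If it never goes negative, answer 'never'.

After txn 1: Receivables=0
After txn 2: Receivables=0
After txn 3: Receivables=0
After txn 4: Receivables=-79

Answer: 4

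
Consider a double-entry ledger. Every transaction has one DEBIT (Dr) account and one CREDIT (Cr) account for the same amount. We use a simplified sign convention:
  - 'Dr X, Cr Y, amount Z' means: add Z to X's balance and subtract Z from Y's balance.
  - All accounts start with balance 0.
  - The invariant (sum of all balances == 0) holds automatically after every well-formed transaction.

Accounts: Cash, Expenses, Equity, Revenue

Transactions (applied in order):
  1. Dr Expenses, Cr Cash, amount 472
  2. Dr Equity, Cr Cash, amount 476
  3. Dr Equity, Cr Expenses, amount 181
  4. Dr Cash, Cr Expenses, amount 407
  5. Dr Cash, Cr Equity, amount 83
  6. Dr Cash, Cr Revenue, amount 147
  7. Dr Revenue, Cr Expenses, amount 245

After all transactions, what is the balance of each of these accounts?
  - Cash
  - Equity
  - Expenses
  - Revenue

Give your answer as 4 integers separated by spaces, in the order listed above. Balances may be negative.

Answer: -311 574 -361 98

Derivation:
After txn 1 (Dr Expenses, Cr Cash, amount 472): Cash=-472 Expenses=472
After txn 2 (Dr Equity, Cr Cash, amount 476): Cash=-948 Equity=476 Expenses=472
After txn 3 (Dr Equity, Cr Expenses, amount 181): Cash=-948 Equity=657 Expenses=291
After txn 4 (Dr Cash, Cr Expenses, amount 407): Cash=-541 Equity=657 Expenses=-116
After txn 5 (Dr Cash, Cr Equity, amount 83): Cash=-458 Equity=574 Expenses=-116
After txn 6 (Dr Cash, Cr Revenue, amount 147): Cash=-311 Equity=574 Expenses=-116 Revenue=-147
After txn 7 (Dr Revenue, Cr Expenses, amount 245): Cash=-311 Equity=574 Expenses=-361 Revenue=98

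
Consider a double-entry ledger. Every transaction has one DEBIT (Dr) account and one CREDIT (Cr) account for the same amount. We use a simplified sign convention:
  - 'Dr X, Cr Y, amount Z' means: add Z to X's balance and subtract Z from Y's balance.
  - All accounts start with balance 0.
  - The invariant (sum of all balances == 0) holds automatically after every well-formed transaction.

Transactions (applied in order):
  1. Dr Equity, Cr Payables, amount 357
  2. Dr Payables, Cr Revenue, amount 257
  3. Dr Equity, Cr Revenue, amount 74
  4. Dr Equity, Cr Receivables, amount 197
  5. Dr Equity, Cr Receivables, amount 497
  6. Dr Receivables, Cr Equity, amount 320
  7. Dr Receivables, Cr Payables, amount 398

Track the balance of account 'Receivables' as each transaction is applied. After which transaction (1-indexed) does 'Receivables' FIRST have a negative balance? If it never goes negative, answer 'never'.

After txn 1: Receivables=0
After txn 2: Receivables=0
After txn 3: Receivables=0
After txn 4: Receivables=-197

Answer: 4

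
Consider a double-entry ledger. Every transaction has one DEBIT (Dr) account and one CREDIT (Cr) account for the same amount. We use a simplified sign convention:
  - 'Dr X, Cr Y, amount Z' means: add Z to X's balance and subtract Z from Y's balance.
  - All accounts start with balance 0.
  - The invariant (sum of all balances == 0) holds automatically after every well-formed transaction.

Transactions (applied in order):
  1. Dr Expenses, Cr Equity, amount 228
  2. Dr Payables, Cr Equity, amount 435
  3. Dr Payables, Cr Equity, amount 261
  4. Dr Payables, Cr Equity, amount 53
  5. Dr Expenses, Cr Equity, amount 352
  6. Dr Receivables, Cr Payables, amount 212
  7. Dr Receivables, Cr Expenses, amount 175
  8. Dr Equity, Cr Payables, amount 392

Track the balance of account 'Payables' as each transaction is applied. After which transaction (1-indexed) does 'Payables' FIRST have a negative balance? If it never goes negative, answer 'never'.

Answer: never

Derivation:
After txn 1: Payables=0
After txn 2: Payables=435
After txn 3: Payables=696
After txn 4: Payables=749
After txn 5: Payables=749
After txn 6: Payables=537
After txn 7: Payables=537
After txn 8: Payables=145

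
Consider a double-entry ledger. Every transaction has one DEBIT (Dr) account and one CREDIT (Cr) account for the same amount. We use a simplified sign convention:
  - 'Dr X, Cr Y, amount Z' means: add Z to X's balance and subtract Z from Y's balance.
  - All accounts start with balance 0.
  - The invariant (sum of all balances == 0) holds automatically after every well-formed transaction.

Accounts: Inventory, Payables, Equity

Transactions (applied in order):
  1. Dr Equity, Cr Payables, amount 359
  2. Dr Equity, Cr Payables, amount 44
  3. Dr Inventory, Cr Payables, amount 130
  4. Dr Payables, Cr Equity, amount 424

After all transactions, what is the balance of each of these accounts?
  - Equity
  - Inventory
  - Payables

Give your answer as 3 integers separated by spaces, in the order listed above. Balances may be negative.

After txn 1 (Dr Equity, Cr Payables, amount 359): Equity=359 Payables=-359
After txn 2 (Dr Equity, Cr Payables, amount 44): Equity=403 Payables=-403
After txn 3 (Dr Inventory, Cr Payables, amount 130): Equity=403 Inventory=130 Payables=-533
After txn 4 (Dr Payables, Cr Equity, amount 424): Equity=-21 Inventory=130 Payables=-109

Answer: -21 130 -109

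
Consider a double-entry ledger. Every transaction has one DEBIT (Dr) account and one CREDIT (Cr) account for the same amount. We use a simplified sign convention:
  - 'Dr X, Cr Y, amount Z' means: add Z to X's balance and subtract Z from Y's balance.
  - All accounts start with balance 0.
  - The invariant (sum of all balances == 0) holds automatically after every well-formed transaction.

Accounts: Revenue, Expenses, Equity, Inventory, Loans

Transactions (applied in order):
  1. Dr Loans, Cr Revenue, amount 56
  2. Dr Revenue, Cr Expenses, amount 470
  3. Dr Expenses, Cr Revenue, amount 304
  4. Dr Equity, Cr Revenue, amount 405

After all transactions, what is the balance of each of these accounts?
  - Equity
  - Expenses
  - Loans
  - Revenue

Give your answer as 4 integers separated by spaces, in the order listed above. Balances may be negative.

Answer: 405 -166 56 -295

Derivation:
After txn 1 (Dr Loans, Cr Revenue, amount 56): Loans=56 Revenue=-56
After txn 2 (Dr Revenue, Cr Expenses, amount 470): Expenses=-470 Loans=56 Revenue=414
After txn 3 (Dr Expenses, Cr Revenue, amount 304): Expenses=-166 Loans=56 Revenue=110
After txn 4 (Dr Equity, Cr Revenue, amount 405): Equity=405 Expenses=-166 Loans=56 Revenue=-295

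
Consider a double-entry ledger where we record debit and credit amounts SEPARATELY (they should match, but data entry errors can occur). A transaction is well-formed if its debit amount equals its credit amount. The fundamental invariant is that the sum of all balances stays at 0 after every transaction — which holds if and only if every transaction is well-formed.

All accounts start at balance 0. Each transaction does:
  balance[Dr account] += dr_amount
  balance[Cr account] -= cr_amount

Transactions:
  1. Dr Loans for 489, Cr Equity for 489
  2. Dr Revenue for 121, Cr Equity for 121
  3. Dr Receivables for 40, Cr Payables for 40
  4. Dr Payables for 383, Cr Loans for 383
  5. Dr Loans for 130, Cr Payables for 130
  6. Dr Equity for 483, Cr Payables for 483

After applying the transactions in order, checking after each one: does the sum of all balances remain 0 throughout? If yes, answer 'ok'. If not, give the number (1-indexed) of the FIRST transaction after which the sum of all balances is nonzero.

After txn 1: dr=489 cr=489 sum_balances=0
After txn 2: dr=121 cr=121 sum_balances=0
After txn 3: dr=40 cr=40 sum_balances=0
After txn 4: dr=383 cr=383 sum_balances=0
After txn 5: dr=130 cr=130 sum_balances=0
After txn 6: dr=483 cr=483 sum_balances=0

Answer: ok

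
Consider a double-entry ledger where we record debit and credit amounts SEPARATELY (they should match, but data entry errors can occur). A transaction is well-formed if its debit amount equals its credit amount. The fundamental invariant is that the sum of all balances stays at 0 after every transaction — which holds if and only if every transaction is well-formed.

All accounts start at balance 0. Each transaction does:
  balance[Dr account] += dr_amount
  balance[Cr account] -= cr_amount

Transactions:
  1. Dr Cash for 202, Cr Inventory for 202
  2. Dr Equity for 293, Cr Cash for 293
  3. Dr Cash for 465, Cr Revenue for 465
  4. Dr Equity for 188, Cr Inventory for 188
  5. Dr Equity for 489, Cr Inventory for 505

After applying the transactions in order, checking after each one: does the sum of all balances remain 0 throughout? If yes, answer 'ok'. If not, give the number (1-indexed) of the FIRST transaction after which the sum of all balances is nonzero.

Answer: 5

Derivation:
After txn 1: dr=202 cr=202 sum_balances=0
After txn 2: dr=293 cr=293 sum_balances=0
After txn 3: dr=465 cr=465 sum_balances=0
After txn 4: dr=188 cr=188 sum_balances=0
After txn 5: dr=489 cr=505 sum_balances=-16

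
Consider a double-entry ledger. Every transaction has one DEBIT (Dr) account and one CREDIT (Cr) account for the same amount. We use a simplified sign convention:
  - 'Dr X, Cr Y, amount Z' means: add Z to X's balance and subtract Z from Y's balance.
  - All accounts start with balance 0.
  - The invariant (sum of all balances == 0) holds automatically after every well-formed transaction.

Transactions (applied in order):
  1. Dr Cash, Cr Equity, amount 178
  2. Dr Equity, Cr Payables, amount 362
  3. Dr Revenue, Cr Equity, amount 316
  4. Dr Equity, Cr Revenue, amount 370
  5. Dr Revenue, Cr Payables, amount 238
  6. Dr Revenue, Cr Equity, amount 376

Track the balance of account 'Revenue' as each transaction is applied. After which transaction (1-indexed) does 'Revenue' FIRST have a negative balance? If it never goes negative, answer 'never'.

After txn 1: Revenue=0
After txn 2: Revenue=0
After txn 3: Revenue=316
After txn 4: Revenue=-54

Answer: 4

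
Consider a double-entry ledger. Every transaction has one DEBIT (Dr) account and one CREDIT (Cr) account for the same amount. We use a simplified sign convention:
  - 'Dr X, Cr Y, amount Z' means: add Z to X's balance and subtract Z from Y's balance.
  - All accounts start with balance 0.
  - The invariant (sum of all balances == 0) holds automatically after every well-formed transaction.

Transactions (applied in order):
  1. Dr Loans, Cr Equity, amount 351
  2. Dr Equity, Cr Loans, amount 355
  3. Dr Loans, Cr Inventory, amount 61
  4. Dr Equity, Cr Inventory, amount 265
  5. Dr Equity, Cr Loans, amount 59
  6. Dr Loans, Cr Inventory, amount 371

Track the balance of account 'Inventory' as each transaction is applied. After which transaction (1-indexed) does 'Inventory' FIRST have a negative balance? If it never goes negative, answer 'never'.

Answer: 3

Derivation:
After txn 1: Inventory=0
After txn 2: Inventory=0
After txn 3: Inventory=-61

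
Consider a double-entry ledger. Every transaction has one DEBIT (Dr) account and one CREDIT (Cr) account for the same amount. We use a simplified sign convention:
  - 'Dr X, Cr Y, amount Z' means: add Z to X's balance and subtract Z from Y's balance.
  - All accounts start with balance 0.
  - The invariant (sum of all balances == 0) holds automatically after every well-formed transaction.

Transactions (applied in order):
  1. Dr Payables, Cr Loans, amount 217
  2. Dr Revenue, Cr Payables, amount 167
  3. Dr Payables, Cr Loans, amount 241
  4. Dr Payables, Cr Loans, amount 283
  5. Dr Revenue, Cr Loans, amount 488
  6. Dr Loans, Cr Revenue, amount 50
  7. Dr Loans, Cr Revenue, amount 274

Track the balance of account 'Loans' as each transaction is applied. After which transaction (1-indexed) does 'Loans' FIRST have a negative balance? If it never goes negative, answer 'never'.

Answer: 1

Derivation:
After txn 1: Loans=-217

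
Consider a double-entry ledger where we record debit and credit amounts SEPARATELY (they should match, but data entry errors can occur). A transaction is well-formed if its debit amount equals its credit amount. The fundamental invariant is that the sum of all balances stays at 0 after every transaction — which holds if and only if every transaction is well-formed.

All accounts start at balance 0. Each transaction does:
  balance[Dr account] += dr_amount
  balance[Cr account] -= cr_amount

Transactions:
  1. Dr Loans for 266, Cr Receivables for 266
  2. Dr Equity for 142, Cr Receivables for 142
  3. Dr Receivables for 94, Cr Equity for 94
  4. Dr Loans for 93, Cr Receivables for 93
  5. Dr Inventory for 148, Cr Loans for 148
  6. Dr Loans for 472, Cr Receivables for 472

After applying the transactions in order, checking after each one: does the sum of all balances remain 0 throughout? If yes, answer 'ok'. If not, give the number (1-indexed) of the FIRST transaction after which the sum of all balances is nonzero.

Answer: ok

Derivation:
After txn 1: dr=266 cr=266 sum_balances=0
After txn 2: dr=142 cr=142 sum_balances=0
After txn 3: dr=94 cr=94 sum_balances=0
After txn 4: dr=93 cr=93 sum_balances=0
After txn 5: dr=148 cr=148 sum_balances=0
After txn 6: dr=472 cr=472 sum_balances=0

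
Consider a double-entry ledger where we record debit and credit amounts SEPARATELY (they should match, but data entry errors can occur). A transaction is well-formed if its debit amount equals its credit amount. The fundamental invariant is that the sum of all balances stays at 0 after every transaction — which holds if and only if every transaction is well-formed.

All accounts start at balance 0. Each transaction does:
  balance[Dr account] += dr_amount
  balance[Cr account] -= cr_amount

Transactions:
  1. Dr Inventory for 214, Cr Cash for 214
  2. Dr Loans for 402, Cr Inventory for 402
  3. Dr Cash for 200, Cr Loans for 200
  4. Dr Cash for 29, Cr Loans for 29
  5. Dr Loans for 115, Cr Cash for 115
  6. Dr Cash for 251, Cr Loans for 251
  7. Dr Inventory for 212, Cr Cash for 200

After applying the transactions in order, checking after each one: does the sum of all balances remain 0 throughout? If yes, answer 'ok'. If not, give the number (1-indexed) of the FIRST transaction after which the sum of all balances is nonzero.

After txn 1: dr=214 cr=214 sum_balances=0
After txn 2: dr=402 cr=402 sum_balances=0
After txn 3: dr=200 cr=200 sum_balances=0
After txn 4: dr=29 cr=29 sum_balances=0
After txn 5: dr=115 cr=115 sum_balances=0
After txn 6: dr=251 cr=251 sum_balances=0
After txn 7: dr=212 cr=200 sum_balances=12

Answer: 7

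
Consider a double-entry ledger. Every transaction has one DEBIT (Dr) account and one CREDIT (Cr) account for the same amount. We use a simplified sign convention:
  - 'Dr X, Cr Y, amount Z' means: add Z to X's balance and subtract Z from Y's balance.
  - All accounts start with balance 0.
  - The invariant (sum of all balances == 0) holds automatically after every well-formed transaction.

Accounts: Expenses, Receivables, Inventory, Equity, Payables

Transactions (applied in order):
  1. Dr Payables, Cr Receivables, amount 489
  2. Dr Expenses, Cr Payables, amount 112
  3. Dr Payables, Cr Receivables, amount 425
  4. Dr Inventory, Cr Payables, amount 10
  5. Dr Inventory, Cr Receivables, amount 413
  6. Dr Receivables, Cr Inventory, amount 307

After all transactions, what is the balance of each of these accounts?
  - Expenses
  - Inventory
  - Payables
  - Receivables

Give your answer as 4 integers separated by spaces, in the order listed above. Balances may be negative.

Answer: 112 116 792 -1020

Derivation:
After txn 1 (Dr Payables, Cr Receivables, amount 489): Payables=489 Receivables=-489
After txn 2 (Dr Expenses, Cr Payables, amount 112): Expenses=112 Payables=377 Receivables=-489
After txn 3 (Dr Payables, Cr Receivables, amount 425): Expenses=112 Payables=802 Receivables=-914
After txn 4 (Dr Inventory, Cr Payables, amount 10): Expenses=112 Inventory=10 Payables=792 Receivables=-914
After txn 5 (Dr Inventory, Cr Receivables, amount 413): Expenses=112 Inventory=423 Payables=792 Receivables=-1327
After txn 6 (Dr Receivables, Cr Inventory, amount 307): Expenses=112 Inventory=116 Payables=792 Receivables=-1020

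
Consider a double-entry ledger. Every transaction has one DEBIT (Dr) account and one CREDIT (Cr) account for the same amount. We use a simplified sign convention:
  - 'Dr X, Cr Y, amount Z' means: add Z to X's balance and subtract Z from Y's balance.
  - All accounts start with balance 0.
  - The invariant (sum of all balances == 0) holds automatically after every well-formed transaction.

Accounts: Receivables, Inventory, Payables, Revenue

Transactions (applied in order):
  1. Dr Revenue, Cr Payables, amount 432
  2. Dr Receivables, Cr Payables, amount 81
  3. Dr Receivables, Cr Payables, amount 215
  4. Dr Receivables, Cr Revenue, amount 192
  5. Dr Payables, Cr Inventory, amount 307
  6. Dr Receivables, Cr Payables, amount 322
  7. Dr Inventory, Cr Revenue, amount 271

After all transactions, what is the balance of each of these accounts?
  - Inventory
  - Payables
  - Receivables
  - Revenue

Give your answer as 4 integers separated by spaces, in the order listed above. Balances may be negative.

After txn 1 (Dr Revenue, Cr Payables, amount 432): Payables=-432 Revenue=432
After txn 2 (Dr Receivables, Cr Payables, amount 81): Payables=-513 Receivables=81 Revenue=432
After txn 3 (Dr Receivables, Cr Payables, amount 215): Payables=-728 Receivables=296 Revenue=432
After txn 4 (Dr Receivables, Cr Revenue, amount 192): Payables=-728 Receivables=488 Revenue=240
After txn 5 (Dr Payables, Cr Inventory, amount 307): Inventory=-307 Payables=-421 Receivables=488 Revenue=240
After txn 6 (Dr Receivables, Cr Payables, amount 322): Inventory=-307 Payables=-743 Receivables=810 Revenue=240
After txn 7 (Dr Inventory, Cr Revenue, amount 271): Inventory=-36 Payables=-743 Receivables=810 Revenue=-31

Answer: -36 -743 810 -31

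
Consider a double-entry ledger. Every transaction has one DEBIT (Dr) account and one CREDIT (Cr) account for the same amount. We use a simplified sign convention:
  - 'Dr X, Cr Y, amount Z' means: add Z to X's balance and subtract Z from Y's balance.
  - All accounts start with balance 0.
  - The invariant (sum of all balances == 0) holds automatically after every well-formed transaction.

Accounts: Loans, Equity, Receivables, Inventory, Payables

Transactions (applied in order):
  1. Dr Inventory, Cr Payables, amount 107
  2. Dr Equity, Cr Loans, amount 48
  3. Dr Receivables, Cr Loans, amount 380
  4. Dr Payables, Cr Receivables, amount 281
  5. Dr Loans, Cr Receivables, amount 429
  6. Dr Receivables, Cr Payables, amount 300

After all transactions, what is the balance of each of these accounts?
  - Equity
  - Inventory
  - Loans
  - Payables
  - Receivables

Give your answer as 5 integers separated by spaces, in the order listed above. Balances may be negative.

Answer: 48 107 1 -126 -30

Derivation:
After txn 1 (Dr Inventory, Cr Payables, amount 107): Inventory=107 Payables=-107
After txn 2 (Dr Equity, Cr Loans, amount 48): Equity=48 Inventory=107 Loans=-48 Payables=-107
After txn 3 (Dr Receivables, Cr Loans, amount 380): Equity=48 Inventory=107 Loans=-428 Payables=-107 Receivables=380
After txn 4 (Dr Payables, Cr Receivables, amount 281): Equity=48 Inventory=107 Loans=-428 Payables=174 Receivables=99
After txn 5 (Dr Loans, Cr Receivables, amount 429): Equity=48 Inventory=107 Loans=1 Payables=174 Receivables=-330
After txn 6 (Dr Receivables, Cr Payables, amount 300): Equity=48 Inventory=107 Loans=1 Payables=-126 Receivables=-30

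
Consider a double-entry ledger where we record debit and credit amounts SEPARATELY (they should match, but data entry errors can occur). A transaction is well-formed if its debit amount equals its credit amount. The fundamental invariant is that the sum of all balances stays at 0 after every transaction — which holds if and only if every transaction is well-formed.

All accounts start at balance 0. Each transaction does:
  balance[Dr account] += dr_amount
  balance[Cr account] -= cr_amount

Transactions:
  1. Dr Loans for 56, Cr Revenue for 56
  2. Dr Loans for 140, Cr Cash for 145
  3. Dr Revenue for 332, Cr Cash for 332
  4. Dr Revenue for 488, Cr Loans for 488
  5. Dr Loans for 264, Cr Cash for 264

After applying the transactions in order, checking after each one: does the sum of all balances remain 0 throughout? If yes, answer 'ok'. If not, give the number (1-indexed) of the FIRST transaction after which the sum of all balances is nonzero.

After txn 1: dr=56 cr=56 sum_balances=0
After txn 2: dr=140 cr=145 sum_balances=-5
After txn 3: dr=332 cr=332 sum_balances=-5
After txn 4: dr=488 cr=488 sum_balances=-5
After txn 5: dr=264 cr=264 sum_balances=-5

Answer: 2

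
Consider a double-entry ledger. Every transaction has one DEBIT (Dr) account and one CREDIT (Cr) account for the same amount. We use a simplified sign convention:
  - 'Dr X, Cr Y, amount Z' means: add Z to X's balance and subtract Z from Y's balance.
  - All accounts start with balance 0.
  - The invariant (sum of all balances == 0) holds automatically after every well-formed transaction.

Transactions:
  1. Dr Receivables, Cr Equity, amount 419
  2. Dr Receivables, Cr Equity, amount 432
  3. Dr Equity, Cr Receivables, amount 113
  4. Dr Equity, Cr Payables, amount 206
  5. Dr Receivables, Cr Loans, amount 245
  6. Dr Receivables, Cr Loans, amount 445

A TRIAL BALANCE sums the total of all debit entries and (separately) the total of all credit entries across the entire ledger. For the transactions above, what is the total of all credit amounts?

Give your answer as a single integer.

Answer: 1860

Derivation:
Txn 1: credit+=419
Txn 2: credit+=432
Txn 3: credit+=113
Txn 4: credit+=206
Txn 5: credit+=245
Txn 6: credit+=445
Total credits = 1860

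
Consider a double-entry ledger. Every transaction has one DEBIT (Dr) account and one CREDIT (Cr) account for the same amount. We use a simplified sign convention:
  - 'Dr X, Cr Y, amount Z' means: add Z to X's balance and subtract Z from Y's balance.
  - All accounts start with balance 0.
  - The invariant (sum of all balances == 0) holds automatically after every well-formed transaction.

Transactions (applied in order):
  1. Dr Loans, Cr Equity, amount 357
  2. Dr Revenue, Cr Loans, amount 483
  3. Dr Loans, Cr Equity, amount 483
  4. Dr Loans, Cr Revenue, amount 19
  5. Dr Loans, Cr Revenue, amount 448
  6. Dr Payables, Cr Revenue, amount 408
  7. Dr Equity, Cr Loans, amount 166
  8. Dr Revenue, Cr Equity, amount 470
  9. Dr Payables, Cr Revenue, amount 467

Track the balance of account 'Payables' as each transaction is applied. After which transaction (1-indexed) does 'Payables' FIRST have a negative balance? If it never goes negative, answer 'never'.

After txn 1: Payables=0
After txn 2: Payables=0
After txn 3: Payables=0
After txn 4: Payables=0
After txn 5: Payables=0
After txn 6: Payables=408
After txn 7: Payables=408
After txn 8: Payables=408
After txn 9: Payables=875

Answer: never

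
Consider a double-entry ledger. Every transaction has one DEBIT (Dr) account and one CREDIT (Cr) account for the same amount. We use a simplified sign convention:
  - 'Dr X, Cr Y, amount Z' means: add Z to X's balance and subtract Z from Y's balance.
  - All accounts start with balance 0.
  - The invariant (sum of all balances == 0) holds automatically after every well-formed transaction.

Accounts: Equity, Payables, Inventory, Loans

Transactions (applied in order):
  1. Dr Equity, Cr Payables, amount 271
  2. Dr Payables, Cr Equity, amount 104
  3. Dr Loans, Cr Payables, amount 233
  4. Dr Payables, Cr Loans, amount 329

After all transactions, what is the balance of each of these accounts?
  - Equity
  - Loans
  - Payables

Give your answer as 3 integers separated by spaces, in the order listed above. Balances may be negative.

After txn 1 (Dr Equity, Cr Payables, amount 271): Equity=271 Payables=-271
After txn 2 (Dr Payables, Cr Equity, amount 104): Equity=167 Payables=-167
After txn 3 (Dr Loans, Cr Payables, amount 233): Equity=167 Loans=233 Payables=-400
After txn 4 (Dr Payables, Cr Loans, amount 329): Equity=167 Loans=-96 Payables=-71

Answer: 167 -96 -71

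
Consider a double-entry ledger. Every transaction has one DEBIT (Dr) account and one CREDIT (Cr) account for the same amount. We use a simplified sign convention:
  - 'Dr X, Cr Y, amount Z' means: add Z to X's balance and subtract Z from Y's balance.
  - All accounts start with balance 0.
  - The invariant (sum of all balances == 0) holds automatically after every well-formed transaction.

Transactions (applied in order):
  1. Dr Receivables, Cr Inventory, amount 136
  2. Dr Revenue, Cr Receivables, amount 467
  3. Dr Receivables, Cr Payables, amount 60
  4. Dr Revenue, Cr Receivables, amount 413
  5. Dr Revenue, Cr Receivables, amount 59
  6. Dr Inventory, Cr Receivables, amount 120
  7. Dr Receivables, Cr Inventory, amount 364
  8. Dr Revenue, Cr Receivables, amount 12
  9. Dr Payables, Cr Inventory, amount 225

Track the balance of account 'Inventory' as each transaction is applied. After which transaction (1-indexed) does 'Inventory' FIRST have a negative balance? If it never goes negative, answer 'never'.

After txn 1: Inventory=-136

Answer: 1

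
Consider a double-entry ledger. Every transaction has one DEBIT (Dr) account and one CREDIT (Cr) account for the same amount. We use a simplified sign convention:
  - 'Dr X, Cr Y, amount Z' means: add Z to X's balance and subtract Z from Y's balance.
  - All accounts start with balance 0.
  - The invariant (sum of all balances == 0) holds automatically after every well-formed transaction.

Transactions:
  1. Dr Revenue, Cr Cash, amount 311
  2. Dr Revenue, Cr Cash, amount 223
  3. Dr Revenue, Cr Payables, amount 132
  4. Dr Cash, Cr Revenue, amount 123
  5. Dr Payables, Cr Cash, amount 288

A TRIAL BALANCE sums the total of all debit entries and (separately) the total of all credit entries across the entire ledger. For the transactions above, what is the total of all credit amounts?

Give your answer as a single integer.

Answer: 1077

Derivation:
Txn 1: credit+=311
Txn 2: credit+=223
Txn 3: credit+=132
Txn 4: credit+=123
Txn 5: credit+=288
Total credits = 1077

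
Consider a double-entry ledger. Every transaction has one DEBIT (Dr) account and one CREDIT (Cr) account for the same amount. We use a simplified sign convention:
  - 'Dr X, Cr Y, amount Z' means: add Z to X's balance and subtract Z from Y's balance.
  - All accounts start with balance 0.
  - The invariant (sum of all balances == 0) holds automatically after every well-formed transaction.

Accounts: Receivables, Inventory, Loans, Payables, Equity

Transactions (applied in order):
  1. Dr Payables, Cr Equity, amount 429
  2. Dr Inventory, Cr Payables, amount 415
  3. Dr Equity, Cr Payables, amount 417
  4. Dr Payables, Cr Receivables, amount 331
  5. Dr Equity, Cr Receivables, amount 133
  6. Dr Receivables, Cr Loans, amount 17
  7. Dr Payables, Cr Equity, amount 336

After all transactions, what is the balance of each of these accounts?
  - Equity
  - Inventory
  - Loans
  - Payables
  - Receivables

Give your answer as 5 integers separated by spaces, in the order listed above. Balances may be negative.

Answer: -215 415 -17 264 -447

Derivation:
After txn 1 (Dr Payables, Cr Equity, amount 429): Equity=-429 Payables=429
After txn 2 (Dr Inventory, Cr Payables, amount 415): Equity=-429 Inventory=415 Payables=14
After txn 3 (Dr Equity, Cr Payables, amount 417): Equity=-12 Inventory=415 Payables=-403
After txn 4 (Dr Payables, Cr Receivables, amount 331): Equity=-12 Inventory=415 Payables=-72 Receivables=-331
After txn 5 (Dr Equity, Cr Receivables, amount 133): Equity=121 Inventory=415 Payables=-72 Receivables=-464
After txn 6 (Dr Receivables, Cr Loans, amount 17): Equity=121 Inventory=415 Loans=-17 Payables=-72 Receivables=-447
After txn 7 (Dr Payables, Cr Equity, amount 336): Equity=-215 Inventory=415 Loans=-17 Payables=264 Receivables=-447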